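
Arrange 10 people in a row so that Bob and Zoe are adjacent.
Treat as block: (10-1)! × 2! = 362880 × 2 = 725760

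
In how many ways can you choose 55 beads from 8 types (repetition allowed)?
C(55+8-1, 8-1) = C(62, 7) = 491796152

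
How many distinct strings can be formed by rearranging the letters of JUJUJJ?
6! / (4! × 2!) = 15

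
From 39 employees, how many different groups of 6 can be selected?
C(39,6) = 39!/(6!×33!) = 3262623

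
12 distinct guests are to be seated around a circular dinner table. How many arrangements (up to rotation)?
Circular: fix one position, arrange the rest. (12-1)! = 39916800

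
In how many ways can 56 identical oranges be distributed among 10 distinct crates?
C(56+10-1, 10-1) = C(65, 9) = 31966749880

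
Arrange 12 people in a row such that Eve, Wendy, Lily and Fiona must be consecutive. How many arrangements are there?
Treat the 4 as one block: (12-4+1)! × 4! = 362880 × 24 = 8709120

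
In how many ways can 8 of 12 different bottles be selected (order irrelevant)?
C(12,8) = 12!/(8!×4!) = 495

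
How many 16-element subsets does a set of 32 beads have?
C(32,16) = 32!/(16!×16!) = 601080390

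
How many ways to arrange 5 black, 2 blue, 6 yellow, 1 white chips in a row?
14! / (5! × 2! × 6! × 1!) = 504504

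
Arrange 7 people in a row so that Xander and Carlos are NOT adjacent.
Total - adjacent = 7! - (7-1)!×2 = 5040 - 1440 = 3600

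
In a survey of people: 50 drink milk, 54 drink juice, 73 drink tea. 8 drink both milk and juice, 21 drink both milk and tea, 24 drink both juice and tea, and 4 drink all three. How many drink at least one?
|A∪B∪C| = 50+54+73-8-21-24+4 = 128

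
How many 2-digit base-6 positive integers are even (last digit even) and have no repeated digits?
Last∈{0,2,4}. Last=0: 5. Last nonzero: 2×4×P(4,0) = 8. Total = 13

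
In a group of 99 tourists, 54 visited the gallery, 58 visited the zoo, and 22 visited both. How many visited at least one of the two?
|A∪B| = |A| + |B| - |A∩B| = 54 + 58 - 22 = 90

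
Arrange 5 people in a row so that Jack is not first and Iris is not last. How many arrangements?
By inclusion-exclusion: 5! - 2×(5-1)! + (5-2)! = 120 - 48 + 6 = 78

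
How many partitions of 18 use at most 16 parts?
By conjugation, equals partitions of 18 into parts ≤ 16. Let r_j(i) = number of partitions of i into parts ≤ j, for i = 0..18. r_1(i) = 1 for all i; r_j(i) = r_{j-1}(i) + r_j(i-j). Rows j = 2..16: ≤2: 1 1 2 2 3 3 4 4 5 5 6 6 7 7 8 8 9 9 10; ≤3: 1 1 2 3 4 5 7 8 10 12 14 16 19 21 24 27 30 33 37; ≤4: 1 1 2 3 5 6 9 11 15 18 23 27 34 39 47 54 64 72 84; ≤5: 1 1 2 3 5 7 10 13 18 23 30 37 47 57 70 84 101 119 141; ≤6: 1 1 2 3 5 7 11 14 20 26 35 44 58 71 90 110 136 163 199; ≤7: 1 1 2 3 5 7 11 15 21 28 38 49 65 82 105 131 164 201 248; ≤8: 1 1 2 3 5 7 11 15 22 29 40 52 70 89 116 146 186 230 288; ≤9: 1 1 2 3 5 7 11 15 22 30 41 54 73 94 123 157 201 252 318; ≤10: 1 1 2 3 5 7 11 15 22 30 42 55 75 97 128 164 212 267 340; ≤11: 1 1 2 3 5 7 11 15 22 30 42 56 76 99 131 169 219 278 355; ≤12: 1 1 2 3 5 7 11 15 22 30 42 56 77 100 133 172 224 285 366; ≤13: 1 1 2 3 5 7 11 15 22 30 42 56 77 101 134 174 227 290 373; ≤14: 1 1 2 3 5 7 11 15 22 30 42 56 77 101 135 175 229 293 378; ≤15: 1 1 2 3 5 7 11 15 22 30 42 56 77 101 135 176 230 295 381; ≤16: 1 1 2 3 5 7 11 15 22 30 42 56 77 101 135 176 231 296 383. r_16(18) = 383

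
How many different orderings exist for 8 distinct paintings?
8! = 40320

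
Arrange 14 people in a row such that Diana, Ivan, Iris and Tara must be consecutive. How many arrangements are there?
Treat the 4 as one block: (14-4+1)! × 4! = 39916800 × 24 = 958003200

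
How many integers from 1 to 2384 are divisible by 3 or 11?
⌊2384/3⌋ + ⌊2384/11⌋ - ⌊2384/33⌋ = 794 + 216 - 72 = 938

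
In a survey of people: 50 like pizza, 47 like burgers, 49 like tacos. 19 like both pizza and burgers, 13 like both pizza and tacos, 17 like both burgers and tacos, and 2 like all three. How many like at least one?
|A∪B∪C| = 50+47+49-19-13-17+2 = 99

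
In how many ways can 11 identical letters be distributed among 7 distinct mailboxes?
C(11+7-1, 7-1) = C(17, 6) = 12376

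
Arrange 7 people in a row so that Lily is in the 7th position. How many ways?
Fix one position: (7-1)! = 720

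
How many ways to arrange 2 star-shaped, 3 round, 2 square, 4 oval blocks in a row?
11! / (2! × 3! × 2! × 4!) = 69300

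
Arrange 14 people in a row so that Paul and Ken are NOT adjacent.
Total - adjacent = 14! - (14-1)!×2 = 87178291200 - 12454041600 = 74724249600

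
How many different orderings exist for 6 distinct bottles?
6! = 720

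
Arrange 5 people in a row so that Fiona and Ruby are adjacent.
Treat as block: (5-1)! × 2! = 24 × 2 = 48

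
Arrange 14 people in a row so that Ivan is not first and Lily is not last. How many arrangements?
By inclusion-exclusion: 14! - 2×(14-1)! + (14-2)! = 87178291200 - 12454041600 + 479001600 = 75203251200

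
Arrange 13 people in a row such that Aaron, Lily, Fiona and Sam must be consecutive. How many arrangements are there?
Treat the 4 as one block: (13-4+1)! × 4! = 3628800 × 24 = 87091200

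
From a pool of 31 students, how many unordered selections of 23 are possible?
C(31,23) = 31!/(23!×8!) = 7888725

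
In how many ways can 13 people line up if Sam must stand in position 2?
Fix one position: (13-1)! = 479001600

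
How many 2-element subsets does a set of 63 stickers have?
C(63,2) = 63!/(2!×61!) = 1953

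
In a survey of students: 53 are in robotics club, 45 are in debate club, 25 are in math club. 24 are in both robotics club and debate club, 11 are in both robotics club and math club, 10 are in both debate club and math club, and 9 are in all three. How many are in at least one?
|A∪B∪C| = 53+45+25-24-11-10+9 = 87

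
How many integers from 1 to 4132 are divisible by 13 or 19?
⌊4132/13⌋ + ⌊4132/19⌋ - ⌊4132/247⌋ = 317 + 217 - 16 = 518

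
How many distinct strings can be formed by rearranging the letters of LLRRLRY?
7! / (1! × 3! × 3!) = 140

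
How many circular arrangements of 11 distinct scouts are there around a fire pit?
Circular: fix one position, arrange the rest. (11-1)! = 3628800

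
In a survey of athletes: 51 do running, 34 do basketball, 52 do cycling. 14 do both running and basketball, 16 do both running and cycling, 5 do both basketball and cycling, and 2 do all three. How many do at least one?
|A∪B∪C| = 51+34+52-14-16-5+2 = 104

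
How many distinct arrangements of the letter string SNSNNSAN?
8! / (3! × 4! × 1!) = 280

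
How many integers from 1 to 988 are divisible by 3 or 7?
⌊988/3⌋ + ⌊988/7⌋ - ⌊988/21⌋ = 329 + 141 - 47 = 423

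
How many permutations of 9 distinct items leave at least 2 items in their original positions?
Exactly j fixed points: C(9,j)·!(9-j); sum over j ≥ 2 (derangement numbers via !m = (m-1)·(!(m-1) + !(m-2)): !0..!7 = 1, 0, 1, 2, 9, 44, 265, 1854). Σ_{j=2}^{9} C(9,j)·!(9-j) = C(9,2)·!7 + C(9,3)·!6 + C(9,4)·!5 + C(9,5)·!4 + C(9,6)·!3 + C(9,7)·!2 + C(9,8)·!1 + C(9,9)·!0 = 36·1854 + 84·265 + 126·44 + 126·9 + 84·2 + 36·1 + 9·0 + 1·1 = 95887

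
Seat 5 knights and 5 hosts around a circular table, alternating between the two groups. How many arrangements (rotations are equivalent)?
Fix one of the knights: (5-1)! ways for the remaining knights, × 5! ways for the hosts = 24 × 120 = 2880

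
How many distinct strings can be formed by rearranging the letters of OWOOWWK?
7! / (1! × 3! × 3!) = 140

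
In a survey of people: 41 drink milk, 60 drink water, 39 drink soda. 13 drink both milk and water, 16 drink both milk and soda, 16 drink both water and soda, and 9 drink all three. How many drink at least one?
|A∪B∪C| = 41+60+39-13-16-16+9 = 104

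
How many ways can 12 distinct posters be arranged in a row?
12! = 479001600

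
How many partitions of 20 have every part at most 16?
Let r_j(i) = number of partitions of i into parts ≤ j, for i = 0..20. r_1(i) = 1 for all i; r_j(i) = r_{j-1}(i) + r_j(i-j). Rows j = 2..16: ≤2: 1 1 2 2 3 3 4 4 5 5 6 6 7 7 8 8 9 9 10 10 11; ≤3: 1 1 2 3 4 5 7 8 10 12 14 16 19 21 24 27 30 33 37 40 44; ≤4: 1 1 2 3 5 6 9 11 15 18 23 27 34 39 47 54 64 72 84 94 108; ≤5: 1 1 2 3 5 7 10 13 18 23 30 37 47 57 70 84 101 119 141 164 192; ≤6: 1 1 2 3 5 7 11 14 20 26 35 44 58 71 90 110 136 163 199 235 282; ≤7: 1 1 2 3 5 7 11 15 21 28 38 49 65 82 105 131 164 201 248 300 364; ≤8: 1 1 2 3 5 7 11 15 22 29 40 52 70 89 116 146 186 230 288 352 434; ≤9: 1 1 2 3 5 7 11 15 22 30 41 54 73 94 123 157 201 252 318 393 488; ≤10: 1 1 2 3 5 7 11 15 22 30 42 55 75 97 128 164 212 267 340 423 530; ≤11: 1 1 2 3 5 7 11 15 22 30 42 56 76 99 131 169 219 278 355 445 560; ≤12: 1 1 2 3 5 7 11 15 22 30 42 56 77 100 133 172 224 285 366 460 582; ≤13: 1 1 2 3 5 7 11 15 22 30 42 56 77 101 134 174 227 290 373 471 597; ≤14: 1 1 2 3 5 7 11 15 22 30 42 56 77 101 135 175 229 293 378 478 608; ≤15: 1 1 2 3 5 7 11 15 22 30 42 56 77 101 135 176 230 295 381 483 615; ≤16: 1 1 2 3 5 7 11 15 22 30 42 56 77 101 135 176 231 296 383 486 620. r_16(20) = 620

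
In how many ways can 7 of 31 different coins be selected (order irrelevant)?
C(31,7) = 31!/(7!×24!) = 2629575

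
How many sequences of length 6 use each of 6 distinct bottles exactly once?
6! = 720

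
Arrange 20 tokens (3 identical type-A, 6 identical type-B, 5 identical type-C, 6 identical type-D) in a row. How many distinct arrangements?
20! / (3! × 6! × 5! × 6!) = 6518191680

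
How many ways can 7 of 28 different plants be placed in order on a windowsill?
P(28,7) = 28!/(28-7)! = 5967561600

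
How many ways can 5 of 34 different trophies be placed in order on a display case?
P(34,5) = 34!/(34-5)! = 33390720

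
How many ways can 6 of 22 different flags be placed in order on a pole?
P(22,6) = 22!/(22-6)! = 53721360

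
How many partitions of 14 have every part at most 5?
Let r_j(i) = number of partitions of i into parts ≤ j, for i = 0..14. r_1(i) = 1 for all i; r_j(i) = r_{j-1}(i) + r_j(i-j). Rows j = 2..5: ≤2: 1 1 2 2 3 3 4 4 5 5 6 6 7 7 8; ≤3: 1 1 2 3 4 5 7 8 10 12 14 16 19 21 24; ≤4: 1 1 2 3 5 6 9 11 15 18 23 27 34 39 47; ≤5: 1 1 2 3 5 7 10 13 18 23 30 37 47 57 70. r_5(14) = 70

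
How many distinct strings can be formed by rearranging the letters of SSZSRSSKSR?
10! / (1! × 2! × 1! × 6!) = 2520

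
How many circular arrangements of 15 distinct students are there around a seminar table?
Circular: fix one position, arrange the rest. (15-1)! = 87178291200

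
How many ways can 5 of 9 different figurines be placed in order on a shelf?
P(9,5) = 9!/(9-5)! = 15120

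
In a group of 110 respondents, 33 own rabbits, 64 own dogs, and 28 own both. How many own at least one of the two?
|A∪B| = |A| + |B| - |A∩B| = 33 + 64 - 28 = 69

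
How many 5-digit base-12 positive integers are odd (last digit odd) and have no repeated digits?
Last∈{1,3,5,7,9,11}. Last=0: 0. Last nonzero: 6×10×P(10,3) = 43200. Total = 43200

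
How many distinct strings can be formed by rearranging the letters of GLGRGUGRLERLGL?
14! / (1! × 4! × 1! × 3! × 5!) = 5045040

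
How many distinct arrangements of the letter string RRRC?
4! / (3! × 1!) = 4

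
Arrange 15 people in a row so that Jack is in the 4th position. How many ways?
Fix one position: (15-1)! = 87178291200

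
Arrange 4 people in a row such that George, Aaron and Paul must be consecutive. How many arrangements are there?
Treat the 3 as one block: (4-3+1)! × 3! = 2 × 6 = 12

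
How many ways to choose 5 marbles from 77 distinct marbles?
C(77,5) = 77!/(5!×72!) = 19757815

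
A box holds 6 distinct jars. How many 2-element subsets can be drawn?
C(6,2) = 6!/(2!×4!) = 15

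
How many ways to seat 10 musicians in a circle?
Circular: fix one position, arrange the rest. (10-1)! = 362880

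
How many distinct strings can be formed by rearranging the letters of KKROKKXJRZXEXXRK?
16! / (1! × 3! × 4! × 5! × 1! × 1! × 1!) = 1210809600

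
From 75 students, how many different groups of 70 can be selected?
C(75,70) = 75!/(70!×5!) = 17259390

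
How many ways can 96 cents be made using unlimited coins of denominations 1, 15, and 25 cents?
Coefficient of x^96 in 1/(1-x^1) · 1/(1-x^15) · 1/(1-x^25). Case on j = number of 25-cent coins (j = 0..3); remainder r = 96 - 25j is made from {1,15} in ⌊r/15⌋+1 ways. r = 96, 71, 46, 21 → 7 + 5 + 4 + 2 = 18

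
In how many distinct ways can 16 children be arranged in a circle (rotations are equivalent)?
Circular: fix one position, arrange the rest. (16-1)! = 1307674368000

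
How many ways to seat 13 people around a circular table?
Circular: fix one position, arrange the rest. (13-1)! = 479001600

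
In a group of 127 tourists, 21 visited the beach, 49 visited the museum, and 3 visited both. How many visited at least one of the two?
|A∪B| = |A| + |B| - |A∩B| = 21 + 49 - 3 = 67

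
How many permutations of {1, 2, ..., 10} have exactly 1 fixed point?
Choose the 1 fixed point C(10,1) = 10, derange the rest: !9 = Σ_{j=0}^{9} (-1)^j·9!/j! = 362880 - 362880 + 181440 - 60480 + 15120 - 3024 + 504 - 72 + 9 - 1 = 133496. Product = 10 × 133496 = 1334960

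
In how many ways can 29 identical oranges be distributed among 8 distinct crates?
C(29+8-1, 8-1) = C(36, 7) = 8347680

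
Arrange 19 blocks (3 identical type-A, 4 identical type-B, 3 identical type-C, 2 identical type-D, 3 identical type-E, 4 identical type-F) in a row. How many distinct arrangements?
19! / (3! × 4! × 3! × 2! × 3! × 4!) = 488864376000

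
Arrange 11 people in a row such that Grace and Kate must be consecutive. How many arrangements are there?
Treat the 2 as one block: (11-2+1)! × 2! = 3628800 × 2 = 7257600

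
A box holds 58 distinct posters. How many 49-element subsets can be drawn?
C(58,49) = 58!/(49!×9!) = 10648873950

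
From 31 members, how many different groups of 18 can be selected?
C(31,18) = 31!/(18!×13!) = 206253075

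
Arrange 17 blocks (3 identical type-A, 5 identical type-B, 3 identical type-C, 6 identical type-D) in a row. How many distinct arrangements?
17! / (3! × 5! × 3! × 6!) = 114354240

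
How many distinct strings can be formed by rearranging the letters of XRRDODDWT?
9! / (1! × 2! × 1! × 1! × 1! × 3!) = 30240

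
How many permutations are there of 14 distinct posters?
14! = 87178291200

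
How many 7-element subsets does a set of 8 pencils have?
C(8,7) = 8!/(7!×1!) = 8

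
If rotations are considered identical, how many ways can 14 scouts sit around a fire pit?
Circular: fix one position, arrange the rest. (14-1)! = 6227020800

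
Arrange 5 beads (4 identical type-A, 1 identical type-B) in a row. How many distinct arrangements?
5! / (4! × 1!) = 5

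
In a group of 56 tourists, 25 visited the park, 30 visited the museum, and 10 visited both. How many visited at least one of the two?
|A∪B| = |A| + |B| - |A∩B| = 25 + 30 - 10 = 45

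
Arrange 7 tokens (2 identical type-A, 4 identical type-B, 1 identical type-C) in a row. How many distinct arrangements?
7! / (2! × 4! × 1!) = 105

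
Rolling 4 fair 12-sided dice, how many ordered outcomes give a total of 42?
Coefficient of x^42 in (x + x² + ... + x^12)^4. By inclusion-exclusion on dice exceeding 12: Σ_j (-1)^j C(4,j)·C(42-1-12j, 3) = C(4,0)·C(41,3) - C(4,1)·C(29,3) + C(4,2)·C(17,3) - C(4,3)·C(5,3) = 1·10660 - 4·3654 + 6·680 - 4·10 = 84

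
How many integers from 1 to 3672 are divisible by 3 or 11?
⌊3672/3⌋ + ⌊3672/11⌋ - ⌊3672/33⌋ = 1224 + 333 - 111 = 1446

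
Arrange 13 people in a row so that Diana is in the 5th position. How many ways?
Fix one position: (13-1)! = 479001600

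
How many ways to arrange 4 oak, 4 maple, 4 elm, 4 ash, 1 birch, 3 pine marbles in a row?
20! / (4! × 4! × 4! × 4! × 1! × 3!) = 1222160940000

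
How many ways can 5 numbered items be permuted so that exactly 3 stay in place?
Choose the 3 fixed points C(5,3) = 10, derange the rest: !2 = Σ_{j=0}^{2} (-1)^j·2!/j! = 2 - 2 + 1 = 1. Product = 10 × 1 = 10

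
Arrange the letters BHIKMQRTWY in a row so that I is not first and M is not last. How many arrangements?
By inclusion-exclusion: 10! - 2×(10-1)! + (10-2)! = 3628800 - 725760 + 40320 = 2943360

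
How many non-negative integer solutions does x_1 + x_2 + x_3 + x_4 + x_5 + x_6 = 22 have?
C(22+6-1, 6-1) = C(27, 5) = 80730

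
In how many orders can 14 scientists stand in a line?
14! = 87178291200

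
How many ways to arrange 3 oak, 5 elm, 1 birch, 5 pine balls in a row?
14! / (3! × 5! × 1! × 5!) = 1009008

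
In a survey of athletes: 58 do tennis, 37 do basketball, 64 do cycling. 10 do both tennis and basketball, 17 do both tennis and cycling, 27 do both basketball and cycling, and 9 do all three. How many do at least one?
|A∪B∪C| = 58+37+64-10-17-27+9 = 114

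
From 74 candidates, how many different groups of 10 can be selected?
C(74,10) = 74!/(10!×64!) = 718406958841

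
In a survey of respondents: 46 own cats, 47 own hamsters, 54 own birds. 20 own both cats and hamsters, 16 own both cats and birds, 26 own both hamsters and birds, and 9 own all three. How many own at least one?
|A∪B∪C| = 46+47+54-20-16-26+9 = 94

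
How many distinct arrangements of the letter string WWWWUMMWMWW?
11! / (3! × 1! × 7!) = 1320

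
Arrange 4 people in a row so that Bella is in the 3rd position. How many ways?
Fix one position: (4-1)! = 6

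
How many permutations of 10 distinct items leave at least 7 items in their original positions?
Exactly j fixed points: C(10,j)·!(10-j); sum over j ≥ 7 (derangement numbers via !m = (m-1)·(!(m-1) + !(m-2)): !0..!3 = 1, 0, 1, 2). Σ_{j=7}^{10} C(10,j)·!(10-j) = C(10,7)·!3 + C(10,8)·!2 + C(10,9)·!1 + C(10,10)·!0 = 120·2 + 45·1 + 10·0 + 1·1 = 286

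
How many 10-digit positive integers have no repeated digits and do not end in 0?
Last digit: 9 nonzero choices. First digit: 8 (nonzero, ≠last). Middle 8: P(8,8) = 40320. Total = 2903040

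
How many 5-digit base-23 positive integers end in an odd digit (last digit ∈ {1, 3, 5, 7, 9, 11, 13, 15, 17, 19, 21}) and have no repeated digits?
Last∈{1,3,5,7,9,11,13,15,17,19,21}. Last=0: 0. Last nonzero: 11×21×P(21,3) = 1843380. Total = 1843380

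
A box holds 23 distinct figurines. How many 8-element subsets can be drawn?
C(23,8) = 23!/(8!×15!) = 490314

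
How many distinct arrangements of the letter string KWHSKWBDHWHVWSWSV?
17! / (2! × 1! × 5! × 2! × 3! × 1! × 3!) = 20583763200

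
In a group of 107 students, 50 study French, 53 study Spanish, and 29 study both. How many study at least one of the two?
|A∪B| = |A| + |B| - |A∩B| = 50 + 53 - 29 = 74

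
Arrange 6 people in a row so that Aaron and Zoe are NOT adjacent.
Total - adjacent = 6! - (6-1)!×2 = 720 - 240 = 480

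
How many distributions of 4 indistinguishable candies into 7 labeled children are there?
C(4+7-1, 7-1) = C(10, 6) = 210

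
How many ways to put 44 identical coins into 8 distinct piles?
C(44+8-1, 8-1) = C(51, 7) = 115775100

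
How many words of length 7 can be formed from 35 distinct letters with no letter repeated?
P(35,7) = 35!/(35-7)! = 33891580800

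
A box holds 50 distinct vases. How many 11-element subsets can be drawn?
C(50,11) = 50!/(11!×39!) = 37353738800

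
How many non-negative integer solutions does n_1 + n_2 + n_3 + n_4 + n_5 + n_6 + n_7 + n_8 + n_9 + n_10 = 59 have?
C(59+10-1, 10-1) = C(68, 9) = 49280065120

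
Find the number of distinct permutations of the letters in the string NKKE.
4! / (2! × 1! × 1!) = 12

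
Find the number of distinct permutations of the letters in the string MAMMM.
5! / (1! × 4!) = 5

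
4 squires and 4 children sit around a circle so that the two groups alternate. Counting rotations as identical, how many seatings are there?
Fix one of the squires: (4-1)! ways for the remaining squires, × 4! ways for the children = 6 × 24 = 144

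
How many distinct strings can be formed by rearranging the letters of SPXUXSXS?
8! / (3! × 1! × 1! × 3!) = 1120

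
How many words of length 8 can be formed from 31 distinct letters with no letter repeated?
P(31,8) = 31!/(31-8)! = 318073392000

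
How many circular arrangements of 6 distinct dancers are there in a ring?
Circular: fix one position, arrange the rest. (6-1)! = 120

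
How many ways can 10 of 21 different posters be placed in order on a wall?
P(21,10) = 21!/(21-10)! = 1279935820800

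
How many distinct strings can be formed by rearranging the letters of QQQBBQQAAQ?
10! / (6! × 2! × 2!) = 1260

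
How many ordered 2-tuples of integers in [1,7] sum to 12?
Coefficient of x^12 in (x + x² + ... + x^7)^2. By inclusion-exclusion on dice exceeding 7: Σ_j (-1)^j C(2,j)·C(12-1-7j, 1) = C(2,0)·C(11,1) - C(2,1)·C(4,1) = 1·11 - 2·4 = 3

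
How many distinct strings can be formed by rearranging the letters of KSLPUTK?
7! / (1! × 1! × 1! × 2! × 1! × 1!) = 2520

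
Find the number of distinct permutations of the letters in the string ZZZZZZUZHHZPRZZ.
15! / (1! × 1! × 1! × 10! × 2!) = 180180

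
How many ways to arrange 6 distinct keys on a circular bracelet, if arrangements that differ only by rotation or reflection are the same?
(6-1)!/2 = 120/2 = 60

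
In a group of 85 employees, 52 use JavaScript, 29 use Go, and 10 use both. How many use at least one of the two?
|A∪B| = |A| + |B| - |A∩B| = 52 + 29 - 10 = 71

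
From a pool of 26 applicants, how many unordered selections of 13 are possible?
C(26,13) = 26!/(13!×13!) = 10400600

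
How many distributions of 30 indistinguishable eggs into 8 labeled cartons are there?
C(30+8-1, 8-1) = C(37, 7) = 10295472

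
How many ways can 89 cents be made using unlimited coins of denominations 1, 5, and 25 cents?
Coefficient of x^89 in 1/(1-x^1) · 1/(1-x^5) · 1/(1-x^25). Case on j = number of 25-cent coins (j = 0..3); remainder r = 89 - 25j is made from {1,5} in ⌊r/5⌋+1 ways. r = 89, 64, 39, 14 → 18 + 13 + 8 + 3 = 42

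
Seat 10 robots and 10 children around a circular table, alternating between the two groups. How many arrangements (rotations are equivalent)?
Fix one of the robots: (10-1)! ways for the remaining robots, × 10! ways for the children = 362880 × 3628800 = 1316818944000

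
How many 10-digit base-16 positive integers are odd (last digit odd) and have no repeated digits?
Last∈{1,3,5,7,9,11,13,15}. Last=0: 0. Last nonzero: 8×14×P(14,8) = 13561067520. Total = 13561067520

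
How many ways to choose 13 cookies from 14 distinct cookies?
C(14,13) = 14!/(13!×1!) = 14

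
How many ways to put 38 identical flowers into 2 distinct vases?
C(38+2-1, 2-1) = C(39, 1) = 39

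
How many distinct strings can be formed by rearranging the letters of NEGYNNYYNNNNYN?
14! / (1! × 8! × 1! × 4!) = 90090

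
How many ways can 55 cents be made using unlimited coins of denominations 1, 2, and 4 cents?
Coefficient of x^55 in 1/(1-x^1) · 1/(1-x^2) · 1/(1-x^4). Case on j = number of 4-cent coins (j = 0..13); remainder r = 55 - 4j is made from {1,2} in ⌊r/2⌋+1 ways. r = 55, 51, 47, 43, 39, 35, 31, 27, 23, 19, 15, 11, 7, 3 → 28 + 26 + 24 + 22 + 20 + 18 + 16 + 14 + 12 + 10 + 8 + 6 + 4 + 2 = 210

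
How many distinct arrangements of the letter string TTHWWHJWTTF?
11! / (1! × 3! × 2! × 4! × 1!) = 138600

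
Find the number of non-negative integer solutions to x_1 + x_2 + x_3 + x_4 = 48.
C(48+4-1, 4-1) = C(51, 3) = 20825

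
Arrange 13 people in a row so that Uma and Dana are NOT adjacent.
Total - adjacent = 13! - (13-1)!×2 = 6227020800 - 958003200 = 5269017600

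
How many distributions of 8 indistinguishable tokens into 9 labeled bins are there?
C(8+9-1, 9-1) = C(16, 8) = 12870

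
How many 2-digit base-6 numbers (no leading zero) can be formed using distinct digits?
First digit: 5 choices (nonzero). Then descending: 5 × 5 = 25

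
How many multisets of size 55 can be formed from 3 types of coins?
C(55+3-1, 3-1) = C(57, 2) = 1596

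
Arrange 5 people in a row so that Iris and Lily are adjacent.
Treat as block: (5-1)! × 2! = 24 × 2 = 48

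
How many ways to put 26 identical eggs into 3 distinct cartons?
C(26+3-1, 3-1) = C(28, 2) = 378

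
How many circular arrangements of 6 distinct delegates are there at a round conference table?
Circular: fix one position, arrange the rest. (6-1)! = 120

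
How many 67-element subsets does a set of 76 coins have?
C(76,67) = 76!/(67!×9!) = 142466675900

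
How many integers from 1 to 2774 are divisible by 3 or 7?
⌊2774/3⌋ + ⌊2774/7⌋ - ⌊2774/21⌋ = 924 + 396 - 132 = 1188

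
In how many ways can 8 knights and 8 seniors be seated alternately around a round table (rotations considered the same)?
Fix one of the knights: (8-1)! ways for the remaining knights, × 8! ways for the seniors = 5040 × 40320 = 203212800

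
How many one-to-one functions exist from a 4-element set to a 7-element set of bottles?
P(7,4) = 7!/(7-4)! = 840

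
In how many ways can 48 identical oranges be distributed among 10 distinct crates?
C(48+10-1, 10-1) = C(57, 9) = 8996462475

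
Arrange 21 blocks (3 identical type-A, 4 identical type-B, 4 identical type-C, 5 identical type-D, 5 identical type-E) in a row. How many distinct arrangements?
21! / (3! × 4! × 4! × 5! × 5!) = 1026615189600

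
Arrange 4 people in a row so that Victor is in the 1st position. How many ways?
Fix one position: (4-1)! = 6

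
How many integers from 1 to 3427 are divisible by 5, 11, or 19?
⌊3427/5⌋+⌊3427/11⌋+⌊3427/19⌋ - ⌊3427/55⌋-⌊3427/95⌋-⌊3427/209⌋ + ⌊3427/1045⌋ = 685+311+180 - 62-36-16 + 3 = 1065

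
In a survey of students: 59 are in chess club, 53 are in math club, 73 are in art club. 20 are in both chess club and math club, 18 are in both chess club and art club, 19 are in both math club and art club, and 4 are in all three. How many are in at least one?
|A∪B∪C| = 59+53+73-20-18-19+4 = 132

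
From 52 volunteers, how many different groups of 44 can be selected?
C(52,44) = 52!/(44!×8!) = 752538150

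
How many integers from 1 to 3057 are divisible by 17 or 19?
⌊3057/17⌋ + ⌊3057/19⌋ - ⌊3057/323⌋ = 179 + 160 - 9 = 330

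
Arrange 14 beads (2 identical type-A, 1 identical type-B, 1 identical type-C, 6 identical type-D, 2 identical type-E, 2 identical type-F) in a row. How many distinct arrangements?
14! / (2! × 1! × 1! × 6! × 2! × 2!) = 15135120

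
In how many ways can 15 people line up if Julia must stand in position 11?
Fix one position: (15-1)! = 87178291200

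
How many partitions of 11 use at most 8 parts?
By conjugation, equals partitions of 11 into parts ≤ 8. Let r_j(i) = number of partitions of i into parts ≤ j, for i = 0..11. r_1(i) = 1 for all i; r_j(i) = r_{j-1}(i) + r_j(i-j). Rows j = 2..8: ≤2: 1 1 2 2 3 3 4 4 5 5 6 6; ≤3: 1 1 2 3 4 5 7 8 10 12 14 16; ≤4: 1 1 2 3 5 6 9 11 15 18 23 27; ≤5: 1 1 2 3 5 7 10 13 18 23 30 37; ≤6: 1 1 2 3 5 7 11 14 20 26 35 44; ≤7: 1 1 2 3 5 7 11 15 21 28 38 49; ≤8: 1 1 2 3 5 7 11 15 22 29 40 52. r_8(11) = 52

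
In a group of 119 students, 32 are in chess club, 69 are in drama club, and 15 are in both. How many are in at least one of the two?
|A∪B| = |A| + |B| - |A∩B| = 32 + 69 - 15 = 86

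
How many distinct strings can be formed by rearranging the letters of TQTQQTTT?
8! / (3! × 5!) = 56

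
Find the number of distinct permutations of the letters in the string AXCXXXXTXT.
10! / (2! × 1! × 1! × 6!) = 2520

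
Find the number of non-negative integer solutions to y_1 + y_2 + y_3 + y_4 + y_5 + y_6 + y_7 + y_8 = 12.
C(12+8-1, 8-1) = C(19, 7) = 50388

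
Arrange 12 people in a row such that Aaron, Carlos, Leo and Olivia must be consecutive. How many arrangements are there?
Treat the 4 as one block: (12-4+1)! × 4! = 362880 × 24 = 8709120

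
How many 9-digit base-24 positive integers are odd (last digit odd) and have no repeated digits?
Last∈{1,3,5,7,9,11,13,15,17,19,21,23}. Last=0: 0. Last nonzero: 12×22×P(22,7) = 226919024640. Total = 226919024640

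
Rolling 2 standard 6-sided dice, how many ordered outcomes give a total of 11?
Coefficient of x^11 in (x + x² + ... + x^6)^2. By inclusion-exclusion on dice exceeding 6: Σ_j (-1)^j C(2,j)·C(11-1-6j, 1) = C(2,0)·C(10,1) - C(2,1)·C(4,1) = 1·10 - 2·4 = 2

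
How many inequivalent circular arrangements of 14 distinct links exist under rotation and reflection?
(14-1)!/2 = 6227020800/2 = 3113510400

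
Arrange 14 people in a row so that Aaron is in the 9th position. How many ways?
Fix one position: (14-1)! = 6227020800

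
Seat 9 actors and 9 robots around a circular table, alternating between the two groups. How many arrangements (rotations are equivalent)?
Fix one of the actors: (9-1)! ways for the remaining actors, × 9! ways for the robots = 40320 × 362880 = 14631321600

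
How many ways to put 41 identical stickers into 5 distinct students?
C(41+5-1, 5-1) = C(45, 4) = 148995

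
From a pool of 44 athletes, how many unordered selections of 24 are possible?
C(44,24) = 44!/(24!×20!) = 1761039350070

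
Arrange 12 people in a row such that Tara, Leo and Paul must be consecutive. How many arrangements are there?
Treat the 3 as one block: (12-3+1)! × 3! = 3628800 × 6 = 21772800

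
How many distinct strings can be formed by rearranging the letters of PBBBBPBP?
8! / (3! × 5!) = 56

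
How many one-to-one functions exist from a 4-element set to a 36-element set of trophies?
P(36,4) = 36!/(36-4)! = 1413720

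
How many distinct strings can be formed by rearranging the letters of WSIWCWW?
7! / (4! × 1! × 1! × 1!) = 210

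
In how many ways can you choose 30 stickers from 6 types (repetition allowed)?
C(30+6-1, 6-1) = C(35, 5) = 324632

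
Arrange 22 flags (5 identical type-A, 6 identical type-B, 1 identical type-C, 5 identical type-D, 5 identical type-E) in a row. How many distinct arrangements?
22! / (5! × 6! × 1! × 5! × 5!) = 903421366848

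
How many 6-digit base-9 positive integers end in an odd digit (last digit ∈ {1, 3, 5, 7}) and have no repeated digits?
Last∈{1,3,5,7}. Last=0: 0. Last nonzero: 4×7×P(7,4) = 23520. Total = 23520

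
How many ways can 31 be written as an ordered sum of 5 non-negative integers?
C(31+5-1, 5-1) = C(35, 4) = 52360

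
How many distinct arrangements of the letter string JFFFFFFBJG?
10! / (1! × 2! × 6! × 1!) = 2520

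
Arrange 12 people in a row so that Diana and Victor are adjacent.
Treat as block: (12-1)! × 2! = 39916800 × 2 = 79833600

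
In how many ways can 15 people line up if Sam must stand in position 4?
Fix one position: (15-1)! = 87178291200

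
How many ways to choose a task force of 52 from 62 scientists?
C(62,52) = 62!/(52!×10!) = 107518933731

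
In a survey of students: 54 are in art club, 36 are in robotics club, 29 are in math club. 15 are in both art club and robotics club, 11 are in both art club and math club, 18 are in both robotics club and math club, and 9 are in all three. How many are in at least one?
|A∪B∪C| = 54+36+29-15-11-18+9 = 84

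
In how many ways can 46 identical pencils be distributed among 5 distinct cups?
C(46+5-1, 5-1) = C(50, 4) = 230300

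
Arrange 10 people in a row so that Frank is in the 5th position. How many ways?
Fix one position: (10-1)! = 362880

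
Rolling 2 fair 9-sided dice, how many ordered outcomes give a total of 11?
Coefficient of x^11 in (x + x² + ... + x^9)^2. By inclusion-exclusion on dice exceeding 9: Σ_j (-1)^j C(2,j)·C(11-1-9j, 1) = C(2,0)·C(10,1) - C(2,1)·C(1,1) = 1·10 - 2·1 = 8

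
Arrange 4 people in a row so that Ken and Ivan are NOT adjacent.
Total - adjacent = 4! - (4-1)!×2 = 24 - 12 = 12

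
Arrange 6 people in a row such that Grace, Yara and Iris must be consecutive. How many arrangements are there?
Treat the 3 as one block: (6-3+1)! × 3! = 24 × 6 = 144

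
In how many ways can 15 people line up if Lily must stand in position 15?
Fix one position: (15-1)! = 87178291200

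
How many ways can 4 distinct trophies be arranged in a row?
4! = 24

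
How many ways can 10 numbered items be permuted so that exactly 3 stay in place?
Choose the 3 fixed points C(10,3) = 120, derange the rest: !7 = Σ_{j=0}^{7} (-1)^j·7!/j! = 5040 - 5040 + 2520 - 840 + 210 - 42 + 7 - 1 = 1854. Product = 120 × 1854 = 222480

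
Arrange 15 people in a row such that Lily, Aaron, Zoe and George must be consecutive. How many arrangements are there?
Treat the 4 as one block: (15-4+1)! × 4! = 479001600 × 24 = 11496038400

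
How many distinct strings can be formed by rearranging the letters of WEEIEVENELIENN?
14! / (1! × 3! × 2! × 1! × 1! × 6!) = 10090080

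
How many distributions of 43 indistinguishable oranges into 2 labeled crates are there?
C(43+2-1, 2-1) = C(44, 1) = 44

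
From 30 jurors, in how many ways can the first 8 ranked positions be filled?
P(30,8) = 30!/(30-8)! = 235989936000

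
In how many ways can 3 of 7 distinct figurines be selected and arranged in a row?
P(7,3) = 7!/(7-3)! = 210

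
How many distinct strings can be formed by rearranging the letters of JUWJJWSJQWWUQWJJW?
17! / (1! × 2! × 6! × 6! × 2!) = 171531360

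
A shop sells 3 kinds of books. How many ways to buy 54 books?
C(54+3-1, 3-1) = C(56, 2) = 1540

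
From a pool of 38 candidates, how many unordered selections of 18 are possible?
C(38,18) = 38!/(18!×20!) = 33578000610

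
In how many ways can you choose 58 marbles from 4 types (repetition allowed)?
C(58+4-1, 4-1) = C(61, 3) = 35990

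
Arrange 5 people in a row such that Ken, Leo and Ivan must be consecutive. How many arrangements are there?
Treat the 3 as one block: (5-3+1)! × 3! = 6 × 6 = 36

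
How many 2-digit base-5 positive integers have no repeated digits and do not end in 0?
Last digit: 4 nonzero choices. First digit: 3 (nonzero, ≠last). Middle 0: P(3,0) = 1. Total = 12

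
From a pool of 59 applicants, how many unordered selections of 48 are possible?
C(59,48) = 59!/(48!×11!) = 279871768995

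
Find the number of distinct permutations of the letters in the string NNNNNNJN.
8! / (7! × 1!) = 8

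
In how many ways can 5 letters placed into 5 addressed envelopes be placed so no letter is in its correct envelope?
!5 = Σ_{j=0}^{5} (-1)^j·5!/j! = 120 - 120 + 60 - 20 + 5 - 1 = 44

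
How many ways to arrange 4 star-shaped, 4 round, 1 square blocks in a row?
9! / (4! × 4! × 1!) = 630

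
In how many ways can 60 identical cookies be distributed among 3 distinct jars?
C(60+3-1, 3-1) = C(62, 2) = 1891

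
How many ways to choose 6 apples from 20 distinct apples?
C(20,6) = 20!/(6!×14!) = 38760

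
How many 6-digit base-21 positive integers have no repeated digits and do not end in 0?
Last digit: 20 nonzero choices. First digit: 19 (nonzero, ≠last). Middle 4: P(19,4) = 93024. Total = 35349120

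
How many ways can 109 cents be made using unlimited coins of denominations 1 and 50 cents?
Coefficient of x^109 in 1/(1-x^1) · 1/(1-x^50). Use j coins of 50 for j = 0..⌊109/50⌋ = 2, the rest in 1s: 2 + 1 = 3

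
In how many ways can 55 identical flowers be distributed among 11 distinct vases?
C(55+11-1, 11-1) = C(65, 10) = 179013799328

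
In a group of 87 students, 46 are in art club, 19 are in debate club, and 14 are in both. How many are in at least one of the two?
|A∪B| = |A| + |B| - |A∩B| = 46 + 19 - 14 = 51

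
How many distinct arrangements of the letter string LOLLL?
5! / (4! × 1!) = 5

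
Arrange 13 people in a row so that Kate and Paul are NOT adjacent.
Total - adjacent = 13! - (13-1)!×2 = 6227020800 - 958003200 = 5269017600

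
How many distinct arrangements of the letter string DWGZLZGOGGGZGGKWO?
17! / (7! × 2! × 1! × 3! × 2! × 1! × 1!) = 2940537600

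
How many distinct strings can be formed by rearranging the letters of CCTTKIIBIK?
10! / (2! × 1! × 3! × 2! × 2!) = 75600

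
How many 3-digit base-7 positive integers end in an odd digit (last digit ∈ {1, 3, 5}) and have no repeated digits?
Last∈{1,3,5}. Last=0: 0. Last nonzero: 3×5×P(5,1) = 75. Total = 75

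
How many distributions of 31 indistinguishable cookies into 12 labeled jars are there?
C(31+12-1, 12-1) = C(42, 11) = 4280561376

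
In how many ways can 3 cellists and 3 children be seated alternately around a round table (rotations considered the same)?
Fix one of the cellists: (3-1)! ways for the remaining cellists, × 3! ways for the children = 2 × 6 = 12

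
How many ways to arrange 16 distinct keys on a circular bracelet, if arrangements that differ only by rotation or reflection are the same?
(16-1)!/2 = 1307674368000/2 = 653837184000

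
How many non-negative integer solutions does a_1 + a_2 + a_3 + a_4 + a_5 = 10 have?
C(10+5-1, 5-1) = C(14, 4) = 1001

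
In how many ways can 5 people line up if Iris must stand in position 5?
Fix one position: (5-1)! = 24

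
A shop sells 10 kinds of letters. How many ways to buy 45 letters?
C(45+10-1, 10-1) = C(54, 9) = 5317936260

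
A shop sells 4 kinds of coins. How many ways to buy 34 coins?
C(34+4-1, 4-1) = C(37, 3) = 7770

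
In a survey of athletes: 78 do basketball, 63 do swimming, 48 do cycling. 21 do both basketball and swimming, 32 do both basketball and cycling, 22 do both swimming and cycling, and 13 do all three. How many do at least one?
|A∪B∪C| = 78+63+48-21-32-22+13 = 127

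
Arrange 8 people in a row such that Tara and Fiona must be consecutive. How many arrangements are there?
Treat the 2 as one block: (8-2+1)! × 2! = 5040 × 2 = 10080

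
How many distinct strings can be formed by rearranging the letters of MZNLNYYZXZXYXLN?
15! / (3! × 2! × 3! × 1! × 3! × 3!) = 504504000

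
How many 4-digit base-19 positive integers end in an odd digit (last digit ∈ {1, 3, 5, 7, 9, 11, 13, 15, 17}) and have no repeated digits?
Last∈{1,3,5,7,9,11,13,15,17}. Last=0: 0. Last nonzero: 9×17×P(17,2) = 41616. Total = 41616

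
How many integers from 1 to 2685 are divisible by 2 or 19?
⌊2685/2⌋ + ⌊2685/19⌋ - ⌊2685/38⌋ = 1342 + 141 - 70 = 1413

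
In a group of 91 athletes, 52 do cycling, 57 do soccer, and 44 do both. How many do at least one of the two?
|A∪B| = |A| + |B| - |A∩B| = 52 + 57 - 44 = 65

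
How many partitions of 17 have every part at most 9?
Let r_j(i) = number of partitions of i into parts ≤ j, for i = 0..17. r_1(i) = 1 for all i; r_j(i) = r_{j-1}(i) + r_j(i-j). Rows j = 2..9: ≤2: 1 1 2 2 3 3 4 4 5 5 6 6 7 7 8 8 9 9; ≤3: 1 1 2 3 4 5 7 8 10 12 14 16 19 21 24 27 30 33; ≤4: 1 1 2 3 5 6 9 11 15 18 23 27 34 39 47 54 64 72; ≤5: 1 1 2 3 5 7 10 13 18 23 30 37 47 57 70 84 101 119; ≤6: 1 1 2 3 5 7 11 14 20 26 35 44 58 71 90 110 136 163; ≤7: 1 1 2 3 5 7 11 15 21 28 38 49 65 82 105 131 164 201; ≤8: 1 1 2 3 5 7 11 15 22 29 40 52 70 89 116 146 186 230; ≤9: 1 1 2 3 5 7 11 15 22 30 41 54 73 94 123 157 201 252. r_9(17) = 252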